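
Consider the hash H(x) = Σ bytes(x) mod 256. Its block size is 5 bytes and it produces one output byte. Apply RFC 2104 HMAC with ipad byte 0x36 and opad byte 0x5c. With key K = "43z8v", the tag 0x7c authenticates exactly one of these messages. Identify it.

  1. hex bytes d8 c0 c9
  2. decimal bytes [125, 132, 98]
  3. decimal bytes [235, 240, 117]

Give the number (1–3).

3

Key "43z8v" = 34 33 7a 38 76 is exactly B = 5 bytes: K' = 34 33 7a 38 76.
K' ⊕ ipad = 02 05 4c 0e 40; K' ⊕ opad = 68 6f 26 64 2a.
m1: inner = H(02 05 4c 0e 40 d8 c0 c9) = 02; tag = H(68 6f 26 64 2a 02) = 8d
m2: inner = H(02 05 4c 0e 40 7d 84 62) = 04; tag = H(68 6f 26 64 2a 04) = 8f
m3: inner = H(02 05 4c 0e 40 eb f0 75) = f1; tag = H(68 6f 26 64 2a f1) = 7c ← matches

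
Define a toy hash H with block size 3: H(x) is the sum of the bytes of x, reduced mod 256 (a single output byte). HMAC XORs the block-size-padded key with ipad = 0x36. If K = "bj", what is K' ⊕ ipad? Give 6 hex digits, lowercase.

545c36

Key "bj" = 62 6a is 2 bytes ≤ B = 3; zero-pad to 3 bytes: K' = 62 6a 00.
XOR each byte with 0x36: 62⊕36=54, 6a⊕36=5c, 00⊕36=36.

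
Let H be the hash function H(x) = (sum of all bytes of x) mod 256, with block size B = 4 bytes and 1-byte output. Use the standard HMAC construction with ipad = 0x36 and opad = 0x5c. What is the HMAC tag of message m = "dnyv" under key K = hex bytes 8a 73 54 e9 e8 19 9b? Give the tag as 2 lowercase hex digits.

Key hex bytes 8a 73 54 e9 e8 19 9b is 7 bytes > B = 4, so hash it first: H(key) = d6, then zero-pad to 4 bytes: K' = d6 00 00 00.
K' ⊕ ipad = e0 36 36 36.  K' ⊕ opad = 8a 5c 5c 5c.
Inner input = (K'⊕ipad) ∥ m = e0 36 36 36 ∥ 64 6e 79 76.
Inner hash: sum = 224+54+54+54+100+110+121+118 = 835; mod 256 = 67 → 43.
Outer input = (K'⊕opad) ∥ inner = 8a 5c 5c 5c ∥ 43.
Outer hash (tag): sum = 138+92+92+92+67 = 481; mod 256 = 225 → e1.

e1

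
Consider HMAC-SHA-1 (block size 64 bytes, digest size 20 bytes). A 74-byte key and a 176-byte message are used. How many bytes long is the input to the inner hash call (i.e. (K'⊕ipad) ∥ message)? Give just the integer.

240

Key is 74 > 64 bytes, so it is hashed to 20 bytes then zero-padded to 64: |K'| = 64.
Inner input = (K'⊕ipad) ∥ m → 64 + 176 = 240 bytes.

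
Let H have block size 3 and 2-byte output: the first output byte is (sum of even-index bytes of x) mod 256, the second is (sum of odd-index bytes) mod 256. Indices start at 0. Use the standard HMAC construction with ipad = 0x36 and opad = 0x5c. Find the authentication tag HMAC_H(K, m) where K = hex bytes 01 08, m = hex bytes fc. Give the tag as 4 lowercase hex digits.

Key hex bytes 01 08 is 2 bytes ≤ B = 3; zero-pad to 3 bytes: K' = 01 08 00.
K' ⊕ ipad = 37 3e 36.  K' ⊕ opad = 5d 54 5c.
Inner input = (K'⊕ipad) ∥ m = 37 3e 36 ∥ fc.
Inner hash: even-index sum = 109 mod 256 = 109; odd-index sum = 314 mod 256 = 58 → 6d 3a.
Outer input = (K'⊕opad) ∥ inner = 5d 54 5c ∥ 6d 3a.
Outer hash (tag): even-index sum = 243 mod 256 = 243; odd-index sum = 193 mod 256 = 193 → f3 c1.

f3c1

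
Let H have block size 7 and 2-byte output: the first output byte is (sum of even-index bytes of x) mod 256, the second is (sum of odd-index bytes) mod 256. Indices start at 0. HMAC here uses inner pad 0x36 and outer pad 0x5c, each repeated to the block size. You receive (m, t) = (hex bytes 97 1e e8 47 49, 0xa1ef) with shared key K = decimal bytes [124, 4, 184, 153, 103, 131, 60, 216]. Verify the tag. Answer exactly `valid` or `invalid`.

invalid

Key decimal bytes [124, 4, 184, 153, 103, 131, 60, 216] = 7c 04 b8 99 67 83 3c d8 is 8 bytes > B = 7, so hash it first: H(key) = d7 f8, then zero-pad to 7 bytes: K' = d7 f8 00 00 00 00 00.
K' ⊕ ipad = e1 ce 36 36 36 36 36; K' ⊕ opad = 8b a4 5c 5c 5c 5c 5c.
Inner hash: even-index sum = 488 mod 256 = 232; odd-index sum = 770 mod 256 = 2 → e8 02.
Outer hash (recomputed tag): even-index sum = 417 mod 256 = 161; odd-index sum = 580 mod 256 = 68 → a1 44.
Recomputed tag = a144; claimed = a1ef → mismatch.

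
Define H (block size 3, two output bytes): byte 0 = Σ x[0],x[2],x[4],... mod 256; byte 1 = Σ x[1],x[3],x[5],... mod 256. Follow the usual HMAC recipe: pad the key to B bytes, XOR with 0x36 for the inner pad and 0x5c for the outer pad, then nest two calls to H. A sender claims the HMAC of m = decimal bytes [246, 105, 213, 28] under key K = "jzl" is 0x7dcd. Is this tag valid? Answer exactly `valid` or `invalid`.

invalid

Key "jzl" = 6a 7a 6c is exactly B = 3 bytes: K' = 6a 7a 6c.
K' ⊕ ipad = 5c 4c 5a; K' ⊕ opad = 36 26 30.
Inner hash: even-index sum = 315 mod 256 = 59; odd-index sum = 535 mod 256 = 23 → 3b 17.
Outer hash (recomputed tag): even-index sum = 125 mod 256 = 125; odd-index sum = 97 mod 256 = 97 → 7d 61.
Recomputed tag = 7d61; claimed = 7dcd → mismatch.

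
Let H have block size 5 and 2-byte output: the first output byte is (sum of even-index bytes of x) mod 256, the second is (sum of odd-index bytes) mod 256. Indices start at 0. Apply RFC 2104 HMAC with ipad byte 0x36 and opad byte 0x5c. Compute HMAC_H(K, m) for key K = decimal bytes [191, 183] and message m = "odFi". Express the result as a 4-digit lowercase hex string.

0709

Key decimal bytes [191, 183] = bf b7 is 2 bytes ≤ B = 5; zero-pad to 5 bytes: K' = bf b7 00 00 00.
K' ⊕ ipad = 89 81 36 36 36.  K' ⊕ opad = e3 eb 5c 5c 5c.
Inner input = (K'⊕ipad) ∥ m = 89 81 36 36 36 ∥ 6f 64 46 69.
Inner hash: even-index sum = 450 mod 256 = 194; odd-index sum = 364 mod 256 = 108 → c2 6c.
Outer input = (K'⊕opad) ∥ inner = e3 eb 5c 5c 5c ∥ c2 6c.
Outer hash (tag): even-index sum = 519 mod 256 = 7; odd-index sum = 521 mod 256 = 9 → 07 09.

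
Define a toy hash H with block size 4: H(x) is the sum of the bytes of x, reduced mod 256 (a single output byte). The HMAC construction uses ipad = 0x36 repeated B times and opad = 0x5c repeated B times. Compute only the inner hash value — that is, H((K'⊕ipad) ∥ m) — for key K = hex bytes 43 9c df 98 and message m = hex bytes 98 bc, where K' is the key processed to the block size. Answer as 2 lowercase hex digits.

0a

Key hex bytes 43 9c df 98 is exactly B = 4 bytes: K' = 43 9c df 98.
K' ⊕ ipad = 75 aa e9 ae.
Inner input = 75 aa e9 ae ∥ 98 bc.
Inner hash: sum = 117+170+233+174+152+188 = 1034; mod 256 = 10 → 0a.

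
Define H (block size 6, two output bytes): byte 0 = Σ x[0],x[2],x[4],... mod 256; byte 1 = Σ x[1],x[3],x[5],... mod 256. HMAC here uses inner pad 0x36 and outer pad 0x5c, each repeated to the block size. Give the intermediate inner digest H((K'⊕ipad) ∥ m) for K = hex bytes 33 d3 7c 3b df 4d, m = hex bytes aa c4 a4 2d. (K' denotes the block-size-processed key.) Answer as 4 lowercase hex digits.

Key hex bytes 33 d3 7c 3b df 4d is exactly B = 6 bytes: K' = 33 d3 7c 3b df 4d.
K' ⊕ ipad = 05 e5 4a 0d e9 7b.
Inner input = 05 e5 4a 0d e9 7b ∥ aa c4 a4 2d.
Inner hash: even-index sum = 646 mod 256 = 134; odd-index sum = 606 mod 256 = 94 → 86 5e.

865e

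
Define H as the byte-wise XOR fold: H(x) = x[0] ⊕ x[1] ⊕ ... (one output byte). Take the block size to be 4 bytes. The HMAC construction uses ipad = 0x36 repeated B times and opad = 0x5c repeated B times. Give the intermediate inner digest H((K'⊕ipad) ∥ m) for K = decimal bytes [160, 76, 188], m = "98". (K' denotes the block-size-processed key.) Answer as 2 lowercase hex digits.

Key decimal bytes [160, 76, 188] = a0 4c bc is 3 bytes ≤ B = 4; zero-pad to 4 bytes: K' = a0 4c bc 00.
K' ⊕ ipad = 96 7a 8a 36.
Inner input = 96 7a 8a 36 ∥ 39 38.
Inner hash: XOR 96⊕7a⊕8a⊕36⊕39⊕38 = 51.

51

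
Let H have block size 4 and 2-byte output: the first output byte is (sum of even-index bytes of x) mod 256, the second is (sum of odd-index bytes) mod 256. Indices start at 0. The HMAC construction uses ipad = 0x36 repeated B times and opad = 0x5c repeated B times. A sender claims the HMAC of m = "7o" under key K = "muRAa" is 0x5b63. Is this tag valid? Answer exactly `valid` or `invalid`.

invalid

Key "muRAa" = 6d 75 52 41 61 is 5 bytes > B = 4, so hash it first: H(key) = 20 b6, then zero-pad to 4 bytes: K' = 20 b6 00 00.
K' ⊕ ipad = 16 80 36 36; K' ⊕ opad = 7c ea 5c 5c.
Inner hash: even-index sum = 131 mod 256 = 131; odd-index sum = 293 mod 256 = 37 → 83 25.
Outer hash (recomputed tag): even-index sum = 347 mod 256 = 91; odd-index sum = 363 mod 256 = 107 → 5b 6b.
Recomputed tag = 5b6b; claimed = 5b63 → mismatch.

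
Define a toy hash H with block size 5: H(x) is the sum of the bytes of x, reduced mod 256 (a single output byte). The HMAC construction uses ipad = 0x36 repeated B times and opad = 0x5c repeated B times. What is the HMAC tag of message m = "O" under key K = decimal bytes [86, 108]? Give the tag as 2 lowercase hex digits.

Key decimal bytes [86, 108] = 56 6c is 2 bytes ≤ B = 5; zero-pad to 5 bytes: K' = 56 6c 00 00 00.
K' ⊕ ipad = 60 5a 36 36 36.  K' ⊕ opad = 0a 30 5c 5c 5c.
Inner input = (K'⊕ipad) ∥ m = 60 5a 36 36 36 ∥ 4f.
Inner hash: sum = 96+90+54+54+54+79 = 427; mod 256 = 171 → ab.
Outer input = (K'⊕opad) ∥ inner = 0a 30 5c 5c 5c ∥ ab.
Outer hash (tag): sum = 10+48+92+92+92+171 = 505; mod 256 = 249 → f9.

f9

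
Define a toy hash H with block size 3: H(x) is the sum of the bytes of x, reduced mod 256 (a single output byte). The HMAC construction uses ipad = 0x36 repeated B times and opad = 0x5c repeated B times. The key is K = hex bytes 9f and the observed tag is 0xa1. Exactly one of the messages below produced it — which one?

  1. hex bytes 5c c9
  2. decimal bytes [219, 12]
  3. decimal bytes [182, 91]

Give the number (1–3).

Key hex bytes 9f is 1 byte ≤ B = 3; zero-pad to 3 bytes: K' = 9f 00 00.
K' ⊕ ipad = a9 36 36; K' ⊕ opad = c3 5c 5c.
m1: inner = H(a9 36 36 5c c9) = 3a; tag = H(c3 5c 5c 3a) = b5
m2: inner = H(a9 36 36 db 0c) = fc; tag = H(c3 5c 5c fc) = 77
m3: inner = H(a9 36 36 b6 5b) = 26; tag = H(c3 5c 5c 26) = a1 ← matches

3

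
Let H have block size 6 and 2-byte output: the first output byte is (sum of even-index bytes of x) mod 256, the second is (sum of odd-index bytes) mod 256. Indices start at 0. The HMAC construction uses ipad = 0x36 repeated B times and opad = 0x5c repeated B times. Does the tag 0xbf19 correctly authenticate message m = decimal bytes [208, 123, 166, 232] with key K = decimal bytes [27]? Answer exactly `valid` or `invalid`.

invalid

Key decimal bytes [27] = 1b is 1 byte ≤ B = 6; zero-pad to 6 bytes: K' = 1b 00 00 00 00 00.
K' ⊕ ipad = 2d 36 36 36 36 36; K' ⊕ opad = 47 5c 5c 5c 5c 5c.
Inner hash: even-index sum = 527 mod 256 = 15; odd-index sum = 517 mod 256 = 5 → 0f 05.
Outer hash (recomputed tag): even-index sum = 270 mod 256 = 14; odd-index sum = 281 mod 256 = 25 → 0e 19.
Recomputed tag = 0e19; claimed = bf19 → mismatch.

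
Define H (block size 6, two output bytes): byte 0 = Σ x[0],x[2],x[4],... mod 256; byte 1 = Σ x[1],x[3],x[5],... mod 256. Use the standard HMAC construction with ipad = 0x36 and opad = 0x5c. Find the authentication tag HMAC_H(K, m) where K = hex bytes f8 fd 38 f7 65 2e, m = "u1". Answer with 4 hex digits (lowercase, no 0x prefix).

Key hex bytes f8 fd 38 f7 65 2e is exactly B = 6 bytes: K' = f8 fd 38 f7 65 2e.
K' ⊕ ipad = ce cb 0e c1 53 18.  K' ⊕ opad = a4 a1 64 ab 39 72.
Inner input = (K'⊕ipad) ∥ m = ce cb 0e c1 53 18 ∥ 75 31.
Inner hash: even-index sum = 420 mod 256 = 164; odd-index sum = 469 mod 256 = 213 → a4 d5.
Outer input = (K'⊕opad) ∥ inner = a4 a1 64 ab 39 72 ∥ a4 d5.
Outer hash (tag): even-index sum = 485 mod 256 = 229; odd-index sum = 659 mod 256 = 147 → e5 93.

e593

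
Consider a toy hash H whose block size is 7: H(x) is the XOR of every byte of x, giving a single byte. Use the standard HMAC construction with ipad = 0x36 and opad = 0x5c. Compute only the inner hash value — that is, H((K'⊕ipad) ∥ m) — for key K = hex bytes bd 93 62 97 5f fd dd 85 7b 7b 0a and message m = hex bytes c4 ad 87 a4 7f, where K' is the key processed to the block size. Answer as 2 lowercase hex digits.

Key hex bytes bd 93 62 97 5f fd dd 85 7b 7b 0a is 11 bytes > B = 7, so hash it first: H(key) = 2b, then zero-pad to 7 bytes: K' = 2b 00 00 00 00 00 00.
K' ⊕ ipad = 1d 36 36 36 36 36 36.
Inner input = 1d 36 36 36 36 36 36 ∥ c4 ad 87 a4 7f.
Inner hash: XOR 1d⊕36⊕36⊕36⊕36⊕36⊕36⊕c4⊕ad⊕87⊕a4⊕7f = 28.

28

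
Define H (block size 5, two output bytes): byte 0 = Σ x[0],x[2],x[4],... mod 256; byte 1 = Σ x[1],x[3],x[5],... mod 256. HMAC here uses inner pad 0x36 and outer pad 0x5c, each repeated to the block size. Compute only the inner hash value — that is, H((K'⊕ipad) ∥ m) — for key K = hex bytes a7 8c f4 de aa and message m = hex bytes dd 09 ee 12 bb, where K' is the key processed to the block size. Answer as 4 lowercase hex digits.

Key hex bytes a7 8c f4 de aa is exactly B = 5 bytes: K' = a7 8c f4 de aa.
K' ⊕ ipad = 91 ba c2 e8 9c.
Inner input = 91 ba c2 e8 9c ∥ dd 09 ee 12 bb.
Inner hash: even-index sum = 522 mod 256 = 10; odd-index sum = 1064 mod 256 = 40 → 0a 28.

0a28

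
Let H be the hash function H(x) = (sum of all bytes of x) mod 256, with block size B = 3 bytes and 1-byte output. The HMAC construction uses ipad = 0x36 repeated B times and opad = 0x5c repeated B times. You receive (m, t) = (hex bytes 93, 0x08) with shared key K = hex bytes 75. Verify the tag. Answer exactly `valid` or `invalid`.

Key hex bytes 75 is 1 byte ≤ B = 3; zero-pad to 3 bytes: K' = 75 00 00.
K' ⊕ ipad = 43 36 36; K' ⊕ opad = 29 5c 5c.
Inner hash: sum = 67+54+54+147 = 322; mod 256 = 66 → 42.
Outer hash (recomputed tag): sum = 41+92+92+66 = 291; mod 256 = 35 → 23.
Recomputed tag = 23; claimed = 08 → mismatch.

invalid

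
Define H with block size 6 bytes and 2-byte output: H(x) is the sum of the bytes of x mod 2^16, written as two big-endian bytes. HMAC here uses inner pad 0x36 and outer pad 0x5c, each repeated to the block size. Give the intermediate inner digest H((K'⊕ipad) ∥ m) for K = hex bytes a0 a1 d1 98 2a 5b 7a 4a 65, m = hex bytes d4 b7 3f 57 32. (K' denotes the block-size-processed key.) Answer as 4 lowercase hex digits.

03cb

Key hex bytes a0 a1 d1 98 2a 5b 7a 4a 65 is 9 bytes > B = 6, so hash it first: H(key) = 04 58, then zero-pad to 6 bytes: K' = 04 58 00 00 00 00.
K' ⊕ ipad = 32 6e 36 36 36 36.
Inner input = 32 6e 36 36 36 36 ∥ d4 b7 3f 57 32.
Inner hash: sum = 50+110+54+54+54+54+212+183+63+87+50 = 971 → 03 cb.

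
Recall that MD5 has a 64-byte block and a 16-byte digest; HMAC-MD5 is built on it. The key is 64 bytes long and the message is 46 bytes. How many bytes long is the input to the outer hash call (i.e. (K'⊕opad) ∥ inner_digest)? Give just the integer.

Key is 64 ≤ 64 bytes, zero-padded: |K'| = 64.
Outer input = (K'⊕opad) ∥ H(inner) → 64 + 16 = 80 bytes.

80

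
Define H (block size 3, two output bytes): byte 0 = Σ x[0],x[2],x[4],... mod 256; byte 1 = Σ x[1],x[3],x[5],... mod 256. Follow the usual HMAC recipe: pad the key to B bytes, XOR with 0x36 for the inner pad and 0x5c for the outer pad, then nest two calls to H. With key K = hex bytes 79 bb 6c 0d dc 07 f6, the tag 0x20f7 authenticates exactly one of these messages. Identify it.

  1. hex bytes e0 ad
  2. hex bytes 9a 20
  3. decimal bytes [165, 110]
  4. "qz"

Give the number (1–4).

Key hex bytes 79 bb 6c 0d dc 07 f6 is 7 bytes > B = 3, so hash it first: H(key) = b7 cf, then zero-pad to 3 bytes: K' = b7 cf 00.
K' ⊕ ipad = 81 f9 36; K' ⊕ opad = eb 93 5c.
m1: inner = H(81 f9 36 e0 ad) = 64 d9; tag = H(eb 93 5c 64 d9) = 20f7 ← matches
m2: inner = H(81 f9 36 9a 20) = d7 93; tag = H(eb 93 5c d7 93) = da6a
m3: inner = H(81 f9 36 a5 6e) = 25 9e; tag = H(eb 93 5c 25 9e) = e5b8
m4: inner = H(81 f9 36 71 7a) = 31 6a; tag = H(eb 93 5c 31 6a) = b1c4

1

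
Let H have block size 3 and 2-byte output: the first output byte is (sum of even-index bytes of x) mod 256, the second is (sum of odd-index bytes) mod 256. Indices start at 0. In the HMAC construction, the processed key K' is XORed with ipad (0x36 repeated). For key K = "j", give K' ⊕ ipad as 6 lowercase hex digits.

Key "j" = 6a is 1 byte ≤ B = 3; zero-pad to 3 bytes: K' = 6a 00 00.
XOR each byte with 0x36: 6a⊕36=5c, 00⊕36=36, 00⊕36=36.

5c3636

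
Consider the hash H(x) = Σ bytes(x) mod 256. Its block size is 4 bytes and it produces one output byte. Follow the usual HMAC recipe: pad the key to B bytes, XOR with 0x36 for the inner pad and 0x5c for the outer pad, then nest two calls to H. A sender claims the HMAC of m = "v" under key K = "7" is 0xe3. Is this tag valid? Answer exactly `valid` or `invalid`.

Key "7" = 37 is 1 byte ≤ B = 4; zero-pad to 4 bytes: K' = 37 00 00 00.
K' ⊕ ipad = 01 36 36 36; K' ⊕ opad = 6b 5c 5c 5c.
Inner hash: sum = 1+54+54+54+118 = 281; mod 256 = 25 → 19.
Outer hash (recomputed tag): sum = 107+92+92+92+25 = 408; mod 256 = 152 → 98.
Recomputed tag = 98; claimed = e3 → mismatch.

invalid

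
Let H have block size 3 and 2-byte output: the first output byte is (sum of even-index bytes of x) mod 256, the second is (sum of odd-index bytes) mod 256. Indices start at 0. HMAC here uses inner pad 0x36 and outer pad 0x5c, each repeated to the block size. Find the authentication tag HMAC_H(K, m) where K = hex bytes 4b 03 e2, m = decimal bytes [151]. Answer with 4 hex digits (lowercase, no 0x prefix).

a1b0

Key hex bytes 4b 03 e2 is exactly B = 3 bytes: K' = 4b 03 e2.
K' ⊕ ipad = 7d 35 d4.  K' ⊕ opad = 17 5f be.
Inner input = (K'⊕ipad) ∥ m = 7d 35 d4 ∥ 97.
Inner hash: even-index sum = 337 mod 256 = 81; odd-index sum = 204 mod 256 = 204 → 51 cc.
Outer input = (K'⊕opad) ∥ inner = 17 5f be ∥ 51 cc.
Outer hash (tag): even-index sum = 417 mod 256 = 161; odd-index sum = 176 mod 256 = 176 → a1 b0.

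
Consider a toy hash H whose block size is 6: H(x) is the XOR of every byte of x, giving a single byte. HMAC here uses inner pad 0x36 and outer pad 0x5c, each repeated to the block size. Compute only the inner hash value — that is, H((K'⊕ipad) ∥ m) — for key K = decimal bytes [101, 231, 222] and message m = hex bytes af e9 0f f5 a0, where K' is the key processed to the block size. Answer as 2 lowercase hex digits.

40

Key decimal bytes [101, 231, 222] = 65 e7 de is 3 bytes ≤ B = 6; zero-pad to 6 bytes: K' = 65 e7 de 00 00 00.
K' ⊕ ipad = 53 d1 e8 36 36 36.
Inner input = 53 d1 e8 36 36 36 ∥ af e9 0f f5 a0.
Inner hash: XOR 53⊕d1⊕e8⊕36⊕36⊕36⊕af⊕e9⊕0f⊕f5⊕a0 = 40.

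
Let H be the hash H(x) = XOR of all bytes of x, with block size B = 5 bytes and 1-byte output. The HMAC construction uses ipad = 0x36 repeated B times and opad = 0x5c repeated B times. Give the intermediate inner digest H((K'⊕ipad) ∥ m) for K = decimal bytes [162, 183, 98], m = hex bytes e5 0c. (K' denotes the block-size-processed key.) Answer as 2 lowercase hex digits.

a8

Key decimal bytes [162, 183, 98] = a2 b7 62 is 3 bytes ≤ B = 5; zero-pad to 5 bytes: K' = a2 b7 62 00 00.
K' ⊕ ipad = 94 81 54 36 36.
Inner input = 94 81 54 36 36 ∥ e5 0c.
Inner hash: XOR 94⊕81⊕54⊕36⊕36⊕e5⊕0c = a8.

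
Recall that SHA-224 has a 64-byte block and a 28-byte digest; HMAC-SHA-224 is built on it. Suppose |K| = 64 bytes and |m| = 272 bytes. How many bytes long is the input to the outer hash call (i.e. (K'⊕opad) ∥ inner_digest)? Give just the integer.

92

Key is 64 ≤ 64 bytes, zero-padded: |K'| = 64.
Outer input = (K'⊕opad) ∥ H(inner) → 64 + 28 = 92 bytes.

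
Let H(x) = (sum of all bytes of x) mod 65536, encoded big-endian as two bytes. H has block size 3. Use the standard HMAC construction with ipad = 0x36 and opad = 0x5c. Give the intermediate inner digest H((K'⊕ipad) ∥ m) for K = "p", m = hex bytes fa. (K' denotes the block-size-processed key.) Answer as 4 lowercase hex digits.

Key "p" = 70 is 1 byte ≤ B = 3; zero-pad to 3 bytes: K' = 70 00 00.
K' ⊕ ipad = 46 36 36.
Inner input = 46 36 36 ∥ fa.
Inner hash: sum = 70+54+54+250 = 428 → 01 ac.

01ac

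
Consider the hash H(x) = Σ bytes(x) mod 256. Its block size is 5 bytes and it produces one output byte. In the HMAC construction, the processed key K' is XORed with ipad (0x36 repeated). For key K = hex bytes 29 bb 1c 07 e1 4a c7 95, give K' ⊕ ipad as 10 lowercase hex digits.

b836363636

Key hex bytes 29 bb 1c 07 e1 4a c7 95 is 8 bytes > B = 5, so hash it first: H(key) = 8e, then zero-pad to 5 bytes: K' = 8e 00 00 00 00.
XOR each byte with 0x36: 8e⊕36=b8, 00⊕36=36, 00⊕36=36, 00⊕36=36, 00⊕36=36.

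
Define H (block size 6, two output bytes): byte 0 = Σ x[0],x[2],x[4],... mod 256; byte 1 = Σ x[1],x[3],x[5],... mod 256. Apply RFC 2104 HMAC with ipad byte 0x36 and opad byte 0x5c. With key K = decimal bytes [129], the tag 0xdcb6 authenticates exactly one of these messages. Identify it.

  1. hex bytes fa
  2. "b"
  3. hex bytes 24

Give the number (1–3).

3

Key decimal bytes [129] = 81 is 1 byte ≤ B = 6; zero-pad to 6 bytes: K' = 81 00 00 00 00 00.
K' ⊕ ipad = b7 36 36 36 36 36; K' ⊕ opad = dd 5c 5c 5c 5c 5c.
m1: inner = H(b7 36 36 36 36 36 fa) = 1d a2; tag = H(dd 5c 5c 5c 5c 5c 1d a2) = b2b6
m2: inner = H(b7 36 36 36 36 36 62) = 85 a2; tag = H(dd 5c 5c 5c 5c 5c 85 a2) = 1ab6
m3: inner = H(b7 36 36 36 36 36 24) = 47 a2; tag = H(dd 5c 5c 5c 5c 5c 47 a2) = dcb6 ← matches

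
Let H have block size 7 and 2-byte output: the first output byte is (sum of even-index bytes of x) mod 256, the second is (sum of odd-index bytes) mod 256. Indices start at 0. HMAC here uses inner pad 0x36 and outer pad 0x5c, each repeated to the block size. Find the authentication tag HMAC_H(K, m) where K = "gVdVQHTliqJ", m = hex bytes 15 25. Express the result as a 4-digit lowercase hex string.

fb21

Key "gVdVQHTliqJ" = 67 56 64 56 51 48 54 6c 69 71 4a is 11 bytes > B = 7, so hash it first: H(key) = 23 d1, then zero-pad to 7 bytes: K' = 23 d1 00 00 00 00 00.
K' ⊕ ipad = 15 e7 36 36 36 36 36.  K' ⊕ opad = 7f 8d 5c 5c 5c 5c 5c.
Inner input = (K'⊕ipad) ∥ m = 15 e7 36 36 36 36 36 ∥ 15 25.
Inner hash: even-index sum = 220 mod 256 = 220; odd-index sum = 360 mod 256 = 104 → dc 68.
Outer input = (K'⊕opad) ∥ inner = 7f 8d 5c 5c 5c 5c 5c ∥ dc 68.
Outer hash (tag): even-index sum = 507 mod 256 = 251; odd-index sum = 545 mod 256 = 33 → fb 21.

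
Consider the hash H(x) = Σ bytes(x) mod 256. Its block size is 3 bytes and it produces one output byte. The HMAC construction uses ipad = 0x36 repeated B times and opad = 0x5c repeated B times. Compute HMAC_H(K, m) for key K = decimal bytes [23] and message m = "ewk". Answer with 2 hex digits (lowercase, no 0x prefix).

d7

Key decimal bytes [23] = 17 is 1 byte ≤ B = 3; zero-pad to 3 bytes: K' = 17 00 00.
K' ⊕ ipad = 21 36 36.  K' ⊕ opad = 4b 5c 5c.
Inner input = (K'⊕ipad) ∥ m = 21 36 36 ∥ 65 77 6b.
Inner hash: sum = 33+54+54+101+119+107 = 468; mod 256 = 212 → d4.
Outer input = (K'⊕opad) ∥ inner = 4b 5c 5c ∥ d4.
Outer hash (tag): sum = 75+92+92+212 = 471; mod 256 = 215 → d7.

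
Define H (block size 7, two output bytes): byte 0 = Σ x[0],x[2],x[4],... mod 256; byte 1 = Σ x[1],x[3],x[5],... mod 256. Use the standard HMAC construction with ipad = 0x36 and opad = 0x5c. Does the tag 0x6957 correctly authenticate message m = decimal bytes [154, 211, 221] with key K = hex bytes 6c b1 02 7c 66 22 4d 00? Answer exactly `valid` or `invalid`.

invalid

Key hex bytes 6c b1 02 7c 66 22 4d 00 is 8 bytes > B = 7, so hash it first: H(key) = 21 4f, then zero-pad to 7 bytes: K' = 21 4f 00 00 00 00 00.
K' ⊕ ipad = 17 79 36 36 36 36 36; K' ⊕ opad = 7d 13 5c 5c 5c 5c 5c.
Inner hash: even-index sum = 396 mod 256 = 140; odd-index sum = 604 mod 256 = 92 → 8c 5c.
Outer hash (recomputed tag): even-index sum = 493 mod 256 = 237; odd-index sum = 343 mod 256 = 87 → ed 57.
Recomputed tag = ed57; claimed = 6957 → mismatch.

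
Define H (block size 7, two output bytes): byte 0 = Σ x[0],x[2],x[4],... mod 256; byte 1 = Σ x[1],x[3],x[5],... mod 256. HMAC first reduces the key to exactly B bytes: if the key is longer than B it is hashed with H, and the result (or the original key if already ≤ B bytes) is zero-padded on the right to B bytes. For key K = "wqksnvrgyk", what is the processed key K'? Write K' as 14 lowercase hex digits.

3b2c0000000000

|K| = 10 > B = 7, so first hash the key.
H(K): even-index sum = 571 mod 256 = 59; odd-index sum = 556 mod 256 = 44 → 3b 2c.
Zero-pad H(K) = 3b 2c to 7 bytes: K' = 3b 2c 00 00 00 00 00.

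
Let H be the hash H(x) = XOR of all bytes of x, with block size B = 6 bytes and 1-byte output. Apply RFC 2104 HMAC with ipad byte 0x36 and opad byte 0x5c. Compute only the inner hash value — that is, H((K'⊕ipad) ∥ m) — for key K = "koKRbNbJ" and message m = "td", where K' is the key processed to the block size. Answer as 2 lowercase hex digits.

Key "koKRbNbJ" = 6b 6f 4b 52 62 4e 62 4a is 8 bytes > B = 6, so hash it first: H(key) = 19, then zero-pad to 6 bytes: K' = 19 00 00 00 00 00.
K' ⊕ ipad = 2f 36 36 36 36 36.
Inner input = 2f 36 36 36 36 36 ∥ 74 64.
Inner hash: XOR 2f⊕36⊕36⊕36⊕36⊕36⊕74⊕64 = 09.

09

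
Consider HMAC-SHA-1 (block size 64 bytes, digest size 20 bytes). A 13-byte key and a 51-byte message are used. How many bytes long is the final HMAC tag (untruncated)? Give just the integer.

20

The tag is one SHA-1 digest: 20 bytes.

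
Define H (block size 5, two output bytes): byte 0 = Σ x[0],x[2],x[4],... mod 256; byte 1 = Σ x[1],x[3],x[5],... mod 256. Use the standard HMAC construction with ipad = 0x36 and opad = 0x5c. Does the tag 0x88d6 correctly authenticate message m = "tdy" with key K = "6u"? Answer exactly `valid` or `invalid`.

invalid

Key "6u" = 36 75 is 2 bytes ≤ B = 5; zero-pad to 5 bytes: K' = 36 75 00 00 00.
K' ⊕ ipad = 00 43 36 36 36; K' ⊕ opad = 6a 29 5c 5c 5c.
Inner hash: even-index sum = 208 mod 256 = 208; odd-index sum = 358 mod 256 = 102 → d0 66.
Outer hash (recomputed tag): even-index sum = 392 mod 256 = 136; odd-index sum = 341 mod 256 = 85 → 88 55.
Recomputed tag = 8855; claimed = 88d6 → mismatch.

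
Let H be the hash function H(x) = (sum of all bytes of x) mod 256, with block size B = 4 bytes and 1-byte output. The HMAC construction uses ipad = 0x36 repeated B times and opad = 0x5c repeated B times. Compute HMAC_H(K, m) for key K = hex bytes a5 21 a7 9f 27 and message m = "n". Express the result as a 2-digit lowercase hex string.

98

Key hex bytes a5 21 a7 9f 27 is 5 bytes > B = 4, so hash it first: H(key) = 33, then zero-pad to 4 bytes: K' = 33 00 00 00.
K' ⊕ ipad = 05 36 36 36.  K' ⊕ opad = 6f 5c 5c 5c.
Inner input = (K'⊕ipad) ∥ m = 05 36 36 36 ∥ 6e.
Inner hash: sum = 5+54+54+54+110 = 277; mod 256 = 21 → 15.
Outer input = (K'⊕opad) ∥ inner = 6f 5c 5c 5c ∥ 15.
Outer hash (tag): sum = 111+92+92+92+21 = 408; mod 256 = 152 → 98.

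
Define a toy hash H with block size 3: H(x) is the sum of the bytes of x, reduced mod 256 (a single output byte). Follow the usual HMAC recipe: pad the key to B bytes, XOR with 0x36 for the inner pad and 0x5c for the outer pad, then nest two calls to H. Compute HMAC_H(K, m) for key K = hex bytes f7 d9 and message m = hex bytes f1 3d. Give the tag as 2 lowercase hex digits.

a0

Key hex bytes f7 d9 is 2 bytes ≤ B = 3; zero-pad to 3 bytes: K' = f7 d9 00.
K' ⊕ ipad = c1 ef 36.  K' ⊕ opad = ab 85 5c.
Inner input = (K'⊕ipad) ∥ m = c1 ef 36 ∥ f1 3d.
Inner hash: sum = 193+239+54+241+61 = 788; mod 256 = 20 → 14.
Outer input = (K'⊕opad) ∥ inner = ab 85 5c ∥ 14.
Outer hash (tag): sum = 171+133+92+20 = 416; mod 256 = 160 → a0.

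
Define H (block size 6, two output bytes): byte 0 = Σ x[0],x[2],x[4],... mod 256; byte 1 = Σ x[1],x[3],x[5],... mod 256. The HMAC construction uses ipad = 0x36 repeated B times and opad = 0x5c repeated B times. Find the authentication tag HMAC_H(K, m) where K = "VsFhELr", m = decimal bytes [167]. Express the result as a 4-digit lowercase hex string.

3fb0

Key "VsFhELr" = 56 73 46 68 45 4c 72 is 7 bytes > B = 6, so hash it first: H(key) = 53 27, then zero-pad to 6 bytes: K' = 53 27 00 00 00 00.
K' ⊕ ipad = 65 11 36 36 36 36.  K' ⊕ opad = 0f 7b 5c 5c 5c 5c.
Inner input = (K'⊕ipad) ∥ m = 65 11 36 36 36 36 ∥ a7.
Inner hash: even-index sum = 376 mod 256 = 120; odd-index sum = 125 mod 256 = 125 → 78 7d.
Outer input = (K'⊕opad) ∥ inner = 0f 7b 5c 5c 5c 5c ∥ 78 7d.
Outer hash (tag): even-index sum = 319 mod 256 = 63; odd-index sum = 432 mod 256 = 176 → 3f b0.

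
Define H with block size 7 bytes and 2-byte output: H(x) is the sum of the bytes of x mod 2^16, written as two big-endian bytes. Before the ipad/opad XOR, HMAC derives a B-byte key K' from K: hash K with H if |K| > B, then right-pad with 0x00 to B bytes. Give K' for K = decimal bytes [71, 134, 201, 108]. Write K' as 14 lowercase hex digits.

4786c96c000000

Key decimal bytes [71, 134, 201, 108] = 47 86 c9 6c is 4 bytes ≤ B = 7; zero-pad to 7 bytes: K' = 47 86 c9 6c 00 00 00.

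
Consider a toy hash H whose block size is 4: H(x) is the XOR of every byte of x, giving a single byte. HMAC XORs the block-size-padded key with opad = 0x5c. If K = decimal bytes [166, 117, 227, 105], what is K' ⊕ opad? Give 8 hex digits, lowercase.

Key decimal bytes [166, 117, 227, 105] = a6 75 e3 69 is exactly B = 4 bytes: K' = a6 75 e3 69.
XOR each byte with 0x5c: a6⊕5c=fa, 75⊕5c=29, e3⊕5c=bf, 69⊕5c=35.

fa29bf35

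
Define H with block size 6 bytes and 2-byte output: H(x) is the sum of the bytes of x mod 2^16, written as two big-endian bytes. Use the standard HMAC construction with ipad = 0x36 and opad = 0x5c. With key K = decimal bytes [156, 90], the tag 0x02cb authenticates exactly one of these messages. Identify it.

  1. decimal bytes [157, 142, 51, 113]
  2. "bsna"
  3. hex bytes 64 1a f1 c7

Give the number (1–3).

Key decimal bytes [156, 90] = 9c 5a is 2 bytes ≤ B = 6; zero-pad to 6 bytes: K' = 9c 5a 00 00 00 00.
K' ⊕ ipad = aa 6c 36 36 36 36; K' ⊕ opad = c0 06 5c 5c 5c 5c.
m1: inner = H(aa 6c 36 36 36 36 9d 8e 33 71) = 03 bd; tag = H(c0 06 5c 5c 5c 5c 03 bd) = 02f6
m2: inner = H(aa 6c 36 36 36 36 62 73 6e 61) = 03 92; tag = H(c0 06 5c 5c 5c 5c 03 92) = 02cb ← matches
m3: inner = H(aa 6c 36 36 36 36 64 1a f1 c7) = 04 24; tag = H(c0 06 5c 5c 5c 5c 04 24) = 025e

2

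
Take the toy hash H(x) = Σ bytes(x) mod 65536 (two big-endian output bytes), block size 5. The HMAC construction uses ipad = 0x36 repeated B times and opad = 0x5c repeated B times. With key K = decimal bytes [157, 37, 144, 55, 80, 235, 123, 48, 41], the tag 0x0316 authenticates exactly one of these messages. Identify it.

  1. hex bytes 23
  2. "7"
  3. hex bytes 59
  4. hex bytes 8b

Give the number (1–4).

3

Key decimal bytes [157, 37, 144, 55, 80, 235, 123, 48, 41] = 9d 25 90 37 50 eb 7b 30 29 is 9 bytes > B = 5, so hash it first: H(key) = 03 98, then zero-pad to 5 bytes: K' = 03 98 00 00 00.
K' ⊕ ipad = 35 ae 36 36 36; K' ⊕ opad = 5f c4 5c 5c 5c.
m1: inner = H(35 ae 36 36 36 23) = 01 a8; tag = H(5f c4 5c 5c 5c 01 a8) = 02e0
m2: inner = H(35 ae 36 36 36 37) = 01 bc; tag = H(5f c4 5c 5c 5c 01 bc) = 02f4
m3: inner = H(35 ae 36 36 36 59) = 01 de; tag = H(5f c4 5c 5c 5c 01 de) = 0316 ← matches
m4: inner = H(35 ae 36 36 36 8b) = 02 10; tag = H(5f c4 5c 5c 5c 02 10) = 0249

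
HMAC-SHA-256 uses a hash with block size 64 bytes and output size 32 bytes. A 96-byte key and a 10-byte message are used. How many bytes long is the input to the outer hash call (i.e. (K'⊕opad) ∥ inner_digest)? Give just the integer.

Key is 96 > 64 bytes, so it is hashed to 32 bytes then zero-padded to 64: |K'| = 64.
Outer input = (K'⊕opad) ∥ H(inner) → 64 + 32 = 96 bytes.

96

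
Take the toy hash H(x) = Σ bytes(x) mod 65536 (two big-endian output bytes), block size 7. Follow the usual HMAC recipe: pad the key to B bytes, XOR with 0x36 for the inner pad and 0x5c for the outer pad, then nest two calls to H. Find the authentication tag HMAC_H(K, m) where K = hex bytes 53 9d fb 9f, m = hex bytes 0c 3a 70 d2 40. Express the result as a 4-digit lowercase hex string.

0442

Key hex bytes 53 9d fb 9f is 4 bytes ≤ B = 7; zero-pad to 7 bytes: K' = 53 9d fb 9f 00 00 00.
K' ⊕ ipad = 65 ab cd a9 36 36 36.  K' ⊕ opad = 0f c1 a7 c3 5c 5c 5c.
Inner input = (K'⊕ipad) ∥ m = 65 ab cd a9 36 36 36 ∥ 0c 3a 70 d2 40.
Inner hash: sum = 101+171+205+169+54+54+54+12+58+112+210+64 = 1264 → 04 f0.
Outer input = (K'⊕opad) ∥ inner = 0f c1 a7 c3 5c 5c 5c ∥ 04 f0.
Outer hash (tag): sum = 15+193+167+195+92+92+92+4+240 = 1090 → 04 42.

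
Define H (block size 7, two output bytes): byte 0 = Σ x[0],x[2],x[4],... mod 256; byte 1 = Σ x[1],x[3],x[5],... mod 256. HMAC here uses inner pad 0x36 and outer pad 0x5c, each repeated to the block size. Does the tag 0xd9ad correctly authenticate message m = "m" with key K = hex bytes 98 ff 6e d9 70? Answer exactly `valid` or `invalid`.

Key hex bytes 98 ff 6e d9 70 is 5 bytes ≤ B = 7; zero-pad to 7 bytes: K' = 98 ff 6e d9 70 00 00.
K' ⊕ ipad = ae c9 58 ef 46 36 36; K' ⊕ opad = c4 a3 32 85 2c 5c 5c.
Inner hash: even-index sum = 386 mod 256 = 130; odd-index sum = 603 mod 256 = 91 → 82 5b.
Outer hash (recomputed tag): even-index sum = 473 mod 256 = 217; odd-index sum = 518 mod 256 = 6 → d9 06.
Recomputed tag = d906; claimed = d9ad → mismatch.

invalid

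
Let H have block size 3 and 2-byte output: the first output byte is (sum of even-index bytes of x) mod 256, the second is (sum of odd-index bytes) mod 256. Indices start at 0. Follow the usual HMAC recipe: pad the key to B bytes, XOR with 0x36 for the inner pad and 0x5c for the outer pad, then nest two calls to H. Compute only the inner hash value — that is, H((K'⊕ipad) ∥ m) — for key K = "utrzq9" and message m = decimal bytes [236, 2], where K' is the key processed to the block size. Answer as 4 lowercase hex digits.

Key "utrzq9" = 75 74 72 7a 71 39 is 6 bytes > B = 3, so hash it first: H(key) = 58 27, then zero-pad to 3 bytes: K' = 58 27 00.
K' ⊕ ipad = 6e 11 36.
Inner input = 6e 11 36 ∥ ec 02.
Inner hash: even-index sum = 166 mod 256 = 166; odd-index sum = 253 mod 256 = 253 → a6 fd.

a6fd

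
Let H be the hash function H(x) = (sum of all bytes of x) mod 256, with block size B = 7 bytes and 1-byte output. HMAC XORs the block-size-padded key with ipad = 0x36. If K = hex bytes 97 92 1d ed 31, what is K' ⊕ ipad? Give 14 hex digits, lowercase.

Key hex bytes 97 92 1d ed 31 is 5 bytes ≤ B = 7; zero-pad to 7 bytes: K' = 97 92 1d ed 31 00 00.
XOR each byte with 0x36: 97⊕36=a1, 92⊕36=a4, 1d⊕36=2b, ed⊕36=db, 31⊕36=07, 00⊕36=36, 00⊕36=36.

a1a42bdb073636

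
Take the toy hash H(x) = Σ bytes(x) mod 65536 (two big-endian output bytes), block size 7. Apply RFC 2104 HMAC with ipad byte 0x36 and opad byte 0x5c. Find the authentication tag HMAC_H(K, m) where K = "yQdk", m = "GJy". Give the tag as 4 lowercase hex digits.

Key "yQdk" = 79 51 64 6b is 4 bytes ≤ B = 7; zero-pad to 7 bytes: K' = 79 51 64 6b 00 00 00.
K' ⊕ ipad = 4f 67 52 5d 36 36 36.  K' ⊕ opad = 25 0d 38 37 5c 5c 5c.
Inner input = (K'⊕ipad) ∥ m = 4f 67 52 5d 36 36 36 ∥ 47 4a 79.
Inner hash: sum = 79+103+82+93+54+54+54+71+74+121 = 785 → 03 11.
Outer input = (K'⊕opad) ∥ inner = 25 0d 38 37 5c 5c 5c ∥ 03 11.
Outer hash (tag): sum = 37+13+56+55+92+92+92+3+17 = 457 → 01 c9.

01c9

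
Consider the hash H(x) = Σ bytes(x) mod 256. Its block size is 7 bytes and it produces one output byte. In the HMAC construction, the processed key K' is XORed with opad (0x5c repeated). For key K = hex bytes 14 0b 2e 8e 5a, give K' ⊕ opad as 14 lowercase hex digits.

485772d2065c5c

Key hex bytes 14 0b 2e 8e 5a is 5 bytes ≤ B = 7; zero-pad to 7 bytes: K' = 14 0b 2e 8e 5a 00 00.
XOR each byte with 0x5c: 14⊕5c=48, 0b⊕5c=57, 2e⊕5c=72, 8e⊕5c=d2, 5a⊕5c=06, 00⊕5c=5c, 00⊕5c=5c.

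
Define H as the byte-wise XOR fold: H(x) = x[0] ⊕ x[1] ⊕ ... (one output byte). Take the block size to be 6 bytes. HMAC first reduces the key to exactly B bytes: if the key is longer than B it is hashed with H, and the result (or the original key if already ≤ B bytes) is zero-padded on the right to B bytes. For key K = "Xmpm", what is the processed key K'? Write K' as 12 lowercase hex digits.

586d706d0000

Key "Xmpm" = 58 6d 70 6d is 4 bytes ≤ B = 6; zero-pad to 6 bytes: K' = 58 6d 70 6d 00 00.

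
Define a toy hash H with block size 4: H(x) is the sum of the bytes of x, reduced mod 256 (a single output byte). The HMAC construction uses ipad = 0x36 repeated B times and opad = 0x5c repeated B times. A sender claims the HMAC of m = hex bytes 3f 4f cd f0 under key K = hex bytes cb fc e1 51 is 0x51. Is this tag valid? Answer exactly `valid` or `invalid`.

Key hex bytes cb fc e1 51 is exactly B = 4 bytes: K' = cb fc e1 51.
K' ⊕ ipad = fd ca d7 67; K' ⊕ opad = 97 a0 bd 0d.
Inner hash: sum = 253+202+215+103+63+79+205+240 = 1360; mod 256 = 80 → 50.
Outer hash (recomputed tag): sum = 151+160+189+13+80 = 593; mod 256 = 81 → 51.
Recomputed tag = 51; claimed = 51 → match.

valid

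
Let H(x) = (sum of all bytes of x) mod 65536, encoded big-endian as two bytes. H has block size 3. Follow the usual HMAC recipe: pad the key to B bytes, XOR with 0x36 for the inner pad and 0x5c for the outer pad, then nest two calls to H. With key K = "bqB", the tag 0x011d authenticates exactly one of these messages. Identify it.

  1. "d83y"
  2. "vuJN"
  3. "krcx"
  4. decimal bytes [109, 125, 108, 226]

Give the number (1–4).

2

Key "bqB" = 62 71 42 is exactly B = 3 bytes: K' = 62 71 42.
K' ⊕ ipad = 54 47 74; K' ⊕ opad = 3e 2d 1e.
m1: inner = H(54 47 74 64 38 33 79) = 02 57; tag = H(3e 2d 1e 02 57) = 00e2
m2: inner = H(54 47 74 76 75 4a 4e) = 02 92; tag = H(3e 2d 1e 02 92) = 011d ← matches
m3: inner = H(54 47 74 6b 72 63 78) = 02 c7; tag = H(3e 2d 1e 02 c7) = 0152
m4: inner = H(54 47 74 6d 7d 6c e2) = 03 47; tag = H(3e 2d 1e 03 47) = 00d3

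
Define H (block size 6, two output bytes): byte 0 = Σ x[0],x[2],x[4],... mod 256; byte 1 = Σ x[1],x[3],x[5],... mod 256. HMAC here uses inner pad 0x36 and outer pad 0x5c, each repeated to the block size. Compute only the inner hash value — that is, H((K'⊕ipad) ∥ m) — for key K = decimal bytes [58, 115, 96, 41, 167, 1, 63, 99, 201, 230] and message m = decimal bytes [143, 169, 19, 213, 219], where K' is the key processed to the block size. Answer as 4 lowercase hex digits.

68ba

Key decimal bytes [58, 115, 96, 41, 167, 1, 63, 99, 201, 230] = 3a 73 60 29 a7 01 3f 63 c9 e6 is 10 bytes > B = 6, so hash it first: H(key) = 49 e6, then zero-pad to 6 bytes: K' = 49 e6 00 00 00 00.
K' ⊕ ipad = 7f d0 36 36 36 36.
Inner input = 7f d0 36 36 36 36 ∥ 8f a9 13 d5 db.
Inner hash: even-index sum = 616 mod 256 = 104; odd-index sum = 698 mod 256 = 186 → 68 ba.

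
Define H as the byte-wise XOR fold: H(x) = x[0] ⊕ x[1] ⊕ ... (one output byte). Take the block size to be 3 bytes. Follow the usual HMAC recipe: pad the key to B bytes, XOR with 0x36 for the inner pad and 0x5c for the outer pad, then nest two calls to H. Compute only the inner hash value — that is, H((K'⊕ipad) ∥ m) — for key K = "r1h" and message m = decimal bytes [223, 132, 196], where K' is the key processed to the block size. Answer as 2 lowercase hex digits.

Key "r1h" = 72 31 68 is exactly B = 3 bytes: K' = 72 31 68.
K' ⊕ ipad = 44 07 5e.
Inner input = 44 07 5e ∥ df 84 c4.
Inner hash: XOR 44⊕07⊕5e⊕df⊕84⊕c4 = 82.

82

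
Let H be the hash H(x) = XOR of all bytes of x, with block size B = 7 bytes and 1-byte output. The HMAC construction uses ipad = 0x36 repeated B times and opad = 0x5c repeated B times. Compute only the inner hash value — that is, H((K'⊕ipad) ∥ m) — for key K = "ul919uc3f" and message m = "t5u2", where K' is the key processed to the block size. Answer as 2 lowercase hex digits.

5b

Key "ul919uc3f" = 75 6c 39 31 39 75 63 33 66 is 9 bytes > B = 7, so hash it first: H(key) = 6b, then zero-pad to 7 bytes: K' = 6b 00 00 00 00 00 00.
K' ⊕ ipad = 5d 36 36 36 36 36 36.
Inner input = 5d 36 36 36 36 36 36 ∥ 74 35 75 32.
Inner hash: XOR 5d⊕36⊕36⊕36⊕36⊕36⊕36⊕74⊕35⊕75⊕32 = 5b.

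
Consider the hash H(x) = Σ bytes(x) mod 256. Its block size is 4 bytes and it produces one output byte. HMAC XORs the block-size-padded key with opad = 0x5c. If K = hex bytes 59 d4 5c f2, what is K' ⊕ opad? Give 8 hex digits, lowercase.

058800ae

Key hex bytes 59 d4 5c f2 is exactly B = 4 bytes: K' = 59 d4 5c f2.
XOR each byte with 0x5c: 59⊕5c=05, d4⊕5c=88, 5c⊕5c=00, f2⊕5c=ae.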